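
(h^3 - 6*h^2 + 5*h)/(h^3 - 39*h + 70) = h*(h - 1)/(h^2 + 5*h - 14)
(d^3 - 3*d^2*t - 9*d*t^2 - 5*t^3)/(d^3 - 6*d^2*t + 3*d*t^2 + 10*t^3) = (-d - t)/(-d + 2*t)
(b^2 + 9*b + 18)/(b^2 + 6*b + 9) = (b + 6)/(b + 3)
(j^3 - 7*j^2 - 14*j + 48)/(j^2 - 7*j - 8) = (j^2 + j - 6)/(j + 1)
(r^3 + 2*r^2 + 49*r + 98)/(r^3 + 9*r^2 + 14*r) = (r^2 + 49)/(r*(r + 7))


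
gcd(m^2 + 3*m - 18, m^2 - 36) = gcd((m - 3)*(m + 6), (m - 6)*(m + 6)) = m + 6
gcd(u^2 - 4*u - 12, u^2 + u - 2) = u + 2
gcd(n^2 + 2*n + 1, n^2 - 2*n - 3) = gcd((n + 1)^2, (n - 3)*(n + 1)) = n + 1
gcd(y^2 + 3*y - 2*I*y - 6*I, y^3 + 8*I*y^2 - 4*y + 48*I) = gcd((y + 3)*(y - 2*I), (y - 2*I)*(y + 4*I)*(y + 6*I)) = y - 2*I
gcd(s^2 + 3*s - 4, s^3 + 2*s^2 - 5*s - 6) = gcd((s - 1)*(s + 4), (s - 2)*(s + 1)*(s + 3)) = 1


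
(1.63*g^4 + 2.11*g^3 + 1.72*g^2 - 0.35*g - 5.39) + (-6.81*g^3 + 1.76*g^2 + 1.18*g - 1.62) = 1.63*g^4 - 4.7*g^3 + 3.48*g^2 + 0.83*g - 7.01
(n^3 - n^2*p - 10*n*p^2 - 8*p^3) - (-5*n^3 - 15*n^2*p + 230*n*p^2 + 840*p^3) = 6*n^3 + 14*n^2*p - 240*n*p^2 - 848*p^3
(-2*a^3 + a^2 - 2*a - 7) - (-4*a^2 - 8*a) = -2*a^3 + 5*a^2 + 6*a - 7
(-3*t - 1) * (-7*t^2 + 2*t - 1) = 21*t^3 + t^2 + t + 1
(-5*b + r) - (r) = -5*b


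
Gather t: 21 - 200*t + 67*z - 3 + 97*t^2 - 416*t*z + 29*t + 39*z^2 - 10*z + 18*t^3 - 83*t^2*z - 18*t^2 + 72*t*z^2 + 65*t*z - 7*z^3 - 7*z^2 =18*t^3 + t^2*(79 - 83*z) + t*(72*z^2 - 351*z - 171) - 7*z^3 + 32*z^2 + 57*z + 18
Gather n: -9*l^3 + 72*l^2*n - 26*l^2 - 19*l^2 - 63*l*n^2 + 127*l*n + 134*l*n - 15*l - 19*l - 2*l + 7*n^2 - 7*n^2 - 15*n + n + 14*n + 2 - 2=-9*l^3 - 45*l^2 - 63*l*n^2 - 36*l + n*(72*l^2 + 261*l)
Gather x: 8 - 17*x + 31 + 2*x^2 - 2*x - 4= 2*x^2 - 19*x + 35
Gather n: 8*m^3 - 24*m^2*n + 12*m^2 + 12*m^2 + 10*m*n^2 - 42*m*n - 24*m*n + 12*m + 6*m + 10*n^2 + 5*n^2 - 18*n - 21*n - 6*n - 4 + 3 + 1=8*m^3 + 24*m^2 + 18*m + n^2*(10*m + 15) + n*(-24*m^2 - 66*m - 45)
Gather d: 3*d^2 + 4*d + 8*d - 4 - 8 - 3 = 3*d^2 + 12*d - 15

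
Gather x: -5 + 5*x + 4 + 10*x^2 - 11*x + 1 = 10*x^2 - 6*x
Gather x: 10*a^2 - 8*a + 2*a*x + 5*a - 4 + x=10*a^2 - 3*a + x*(2*a + 1) - 4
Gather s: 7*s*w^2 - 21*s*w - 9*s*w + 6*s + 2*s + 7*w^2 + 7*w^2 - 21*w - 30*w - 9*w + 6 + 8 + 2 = s*(7*w^2 - 30*w + 8) + 14*w^2 - 60*w + 16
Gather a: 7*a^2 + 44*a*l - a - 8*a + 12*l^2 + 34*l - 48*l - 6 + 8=7*a^2 + a*(44*l - 9) + 12*l^2 - 14*l + 2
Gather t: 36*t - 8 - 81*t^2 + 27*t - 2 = -81*t^2 + 63*t - 10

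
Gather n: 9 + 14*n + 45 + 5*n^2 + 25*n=5*n^2 + 39*n + 54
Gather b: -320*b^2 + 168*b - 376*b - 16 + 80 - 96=-320*b^2 - 208*b - 32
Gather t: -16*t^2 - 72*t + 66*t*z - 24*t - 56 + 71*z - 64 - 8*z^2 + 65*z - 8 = -16*t^2 + t*(66*z - 96) - 8*z^2 + 136*z - 128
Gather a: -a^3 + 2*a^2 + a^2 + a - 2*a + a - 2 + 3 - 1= -a^3 + 3*a^2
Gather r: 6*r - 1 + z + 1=6*r + z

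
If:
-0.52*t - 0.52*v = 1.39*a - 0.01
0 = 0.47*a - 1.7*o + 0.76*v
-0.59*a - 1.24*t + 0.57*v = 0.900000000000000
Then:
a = 0.339073969508752 - 0.664313946922643*v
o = 0.263395555850799*v + 0.0937439798053609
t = 0.775762281197064*v - 0.887140033879164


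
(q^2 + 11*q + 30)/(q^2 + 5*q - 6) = (q + 5)/(q - 1)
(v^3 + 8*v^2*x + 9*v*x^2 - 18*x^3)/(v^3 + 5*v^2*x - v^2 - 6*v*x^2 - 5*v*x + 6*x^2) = (v + 3*x)/(v - 1)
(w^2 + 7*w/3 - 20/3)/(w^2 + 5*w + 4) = (w - 5/3)/(w + 1)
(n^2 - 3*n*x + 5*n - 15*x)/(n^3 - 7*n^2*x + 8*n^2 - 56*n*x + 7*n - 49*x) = (n^2 - 3*n*x + 5*n - 15*x)/(n^3 - 7*n^2*x + 8*n^2 - 56*n*x + 7*n - 49*x)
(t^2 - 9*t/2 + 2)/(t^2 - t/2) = (t - 4)/t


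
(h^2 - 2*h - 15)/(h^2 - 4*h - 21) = (h - 5)/(h - 7)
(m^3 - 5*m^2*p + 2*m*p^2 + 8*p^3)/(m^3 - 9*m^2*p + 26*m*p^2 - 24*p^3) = (-m - p)/(-m + 3*p)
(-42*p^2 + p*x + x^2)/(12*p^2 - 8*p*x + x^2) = (7*p + x)/(-2*p + x)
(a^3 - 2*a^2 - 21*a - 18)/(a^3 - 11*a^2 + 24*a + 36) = (a + 3)/(a - 6)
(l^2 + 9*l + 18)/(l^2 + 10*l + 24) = (l + 3)/(l + 4)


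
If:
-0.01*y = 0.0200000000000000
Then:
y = -2.00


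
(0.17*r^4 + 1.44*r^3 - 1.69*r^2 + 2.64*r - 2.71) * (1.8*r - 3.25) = 0.306*r^5 + 2.0395*r^4 - 7.722*r^3 + 10.2445*r^2 - 13.458*r + 8.8075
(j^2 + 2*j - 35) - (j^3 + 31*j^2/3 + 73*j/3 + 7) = -j^3 - 28*j^2/3 - 67*j/3 - 42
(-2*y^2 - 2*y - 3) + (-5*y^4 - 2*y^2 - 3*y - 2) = -5*y^4 - 4*y^2 - 5*y - 5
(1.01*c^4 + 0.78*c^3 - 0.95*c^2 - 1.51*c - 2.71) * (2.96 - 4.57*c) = -4.6157*c^5 - 0.575000000000001*c^4 + 6.6503*c^3 + 4.0887*c^2 + 7.9151*c - 8.0216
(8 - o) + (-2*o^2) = -2*o^2 - o + 8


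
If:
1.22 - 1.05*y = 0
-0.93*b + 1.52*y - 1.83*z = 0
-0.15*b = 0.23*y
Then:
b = -1.78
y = 1.16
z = 1.87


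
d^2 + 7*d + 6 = (d + 1)*(d + 6)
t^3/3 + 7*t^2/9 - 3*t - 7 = (t/3 + 1)*(t - 3)*(t + 7/3)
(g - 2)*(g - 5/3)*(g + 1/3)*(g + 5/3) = g^4 - 5*g^3/3 - 31*g^2/9 + 125*g/27 + 50/27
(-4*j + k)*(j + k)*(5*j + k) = -20*j^3 - 19*j^2*k + 2*j*k^2 + k^3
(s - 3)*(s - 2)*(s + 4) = s^3 - s^2 - 14*s + 24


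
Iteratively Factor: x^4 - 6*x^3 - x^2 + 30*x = (x - 5)*(x^3 - x^2 - 6*x) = (x - 5)*(x - 3)*(x^2 + 2*x) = x*(x - 5)*(x - 3)*(x + 2)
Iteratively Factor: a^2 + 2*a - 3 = (a + 3)*(a - 1)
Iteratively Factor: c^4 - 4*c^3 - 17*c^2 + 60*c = (c + 4)*(c^3 - 8*c^2 + 15*c) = (c - 3)*(c + 4)*(c^2 - 5*c) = (c - 5)*(c - 3)*(c + 4)*(c)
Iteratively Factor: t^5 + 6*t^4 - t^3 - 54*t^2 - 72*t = (t)*(t^4 + 6*t^3 - t^2 - 54*t - 72) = t*(t + 3)*(t^3 + 3*t^2 - 10*t - 24) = t*(t + 3)*(t + 4)*(t^2 - t - 6) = t*(t + 2)*(t + 3)*(t + 4)*(t - 3)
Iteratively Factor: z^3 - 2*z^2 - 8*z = (z)*(z^2 - 2*z - 8) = z*(z - 4)*(z + 2)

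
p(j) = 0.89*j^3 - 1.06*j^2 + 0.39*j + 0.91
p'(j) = 2.67*j^2 - 2.12*j + 0.39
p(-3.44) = -49.20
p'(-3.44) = 39.28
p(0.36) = 0.95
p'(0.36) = -0.03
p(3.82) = 36.54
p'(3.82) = 31.25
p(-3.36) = -46.13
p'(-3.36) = 37.66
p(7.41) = 307.71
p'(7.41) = 131.29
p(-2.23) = -15.10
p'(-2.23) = 18.40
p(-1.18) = -2.49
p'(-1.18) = 6.61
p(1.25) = 1.48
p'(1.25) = 1.91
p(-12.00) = -1694.33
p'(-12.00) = 410.31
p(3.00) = 16.57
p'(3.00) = 18.06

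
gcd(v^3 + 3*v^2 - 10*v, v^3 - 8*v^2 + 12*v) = v^2 - 2*v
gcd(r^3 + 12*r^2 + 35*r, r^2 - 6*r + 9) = 1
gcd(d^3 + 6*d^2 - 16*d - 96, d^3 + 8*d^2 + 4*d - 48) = d^2 + 10*d + 24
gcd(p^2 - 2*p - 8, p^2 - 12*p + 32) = p - 4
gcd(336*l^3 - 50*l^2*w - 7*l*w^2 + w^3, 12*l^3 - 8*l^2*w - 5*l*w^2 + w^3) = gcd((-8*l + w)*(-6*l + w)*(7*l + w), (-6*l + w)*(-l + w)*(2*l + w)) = -6*l + w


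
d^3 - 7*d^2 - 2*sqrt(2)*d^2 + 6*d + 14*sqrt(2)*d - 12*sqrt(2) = (d - 6)*(d - 1)*(d - 2*sqrt(2))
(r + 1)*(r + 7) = r^2 + 8*r + 7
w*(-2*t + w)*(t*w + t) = -2*t^2*w^2 - 2*t^2*w + t*w^3 + t*w^2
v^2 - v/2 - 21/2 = (v - 7/2)*(v + 3)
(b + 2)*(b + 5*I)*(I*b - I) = I*b^3 - 5*b^2 + I*b^2 - 5*b - 2*I*b + 10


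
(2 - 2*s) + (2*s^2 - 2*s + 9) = 2*s^2 - 4*s + 11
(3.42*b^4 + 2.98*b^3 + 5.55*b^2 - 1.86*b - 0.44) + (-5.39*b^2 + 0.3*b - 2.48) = 3.42*b^4 + 2.98*b^3 + 0.16*b^2 - 1.56*b - 2.92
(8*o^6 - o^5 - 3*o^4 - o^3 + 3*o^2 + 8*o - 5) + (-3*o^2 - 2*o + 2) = 8*o^6 - o^5 - 3*o^4 - o^3 + 6*o - 3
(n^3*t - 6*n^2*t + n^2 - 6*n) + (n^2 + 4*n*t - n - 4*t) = n^3*t - 6*n^2*t + 2*n^2 + 4*n*t - 7*n - 4*t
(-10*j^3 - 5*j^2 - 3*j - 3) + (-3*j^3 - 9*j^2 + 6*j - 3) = -13*j^3 - 14*j^2 + 3*j - 6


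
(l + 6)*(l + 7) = l^2 + 13*l + 42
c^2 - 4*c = c*(c - 4)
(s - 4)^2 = s^2 - 8*s + 16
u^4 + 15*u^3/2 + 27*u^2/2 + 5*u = u*(u + 1/2)*(u + 2)*(u + 5)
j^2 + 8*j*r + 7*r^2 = (j + r)*(j + 7*r)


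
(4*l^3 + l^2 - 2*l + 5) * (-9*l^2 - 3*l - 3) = -36*l^5 - 21*l^4 + 3*l^3 - 42*l^2 - 9*l - 15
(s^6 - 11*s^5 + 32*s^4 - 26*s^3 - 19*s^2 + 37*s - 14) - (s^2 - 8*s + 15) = s^6 - 11*s^5 + 32*s^4 - 26*s^3 - 20*s^2 + 45*s - 29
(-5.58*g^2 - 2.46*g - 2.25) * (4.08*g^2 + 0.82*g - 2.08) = -22.7664*g^4 - 14.6124*g^3 + 0.409200000000002*g^2 + 3.2718*g + 4.68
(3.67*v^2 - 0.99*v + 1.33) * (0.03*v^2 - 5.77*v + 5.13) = 0.1101*v^4 - 21.2056*v^3 + 24.5793*v^2 - 12.7528*v + 6.8229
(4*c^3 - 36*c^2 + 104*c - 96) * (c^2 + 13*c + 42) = 4*c^5 + 16*c^4 - 196*c^3 - 256*c^2 + 3120*c - 4032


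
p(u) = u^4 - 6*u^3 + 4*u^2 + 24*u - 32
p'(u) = 4*u^3 - 18*u^2 + 8*u + 24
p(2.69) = -2.93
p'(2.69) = -6.87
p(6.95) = 646.93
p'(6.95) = 552.96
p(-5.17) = 1494.40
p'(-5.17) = -1051.23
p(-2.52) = 69.27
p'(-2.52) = -174.48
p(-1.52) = -32.83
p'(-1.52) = -43.79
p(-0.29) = -38.47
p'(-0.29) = 20.07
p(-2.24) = 26.92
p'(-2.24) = -129.19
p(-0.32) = -39.06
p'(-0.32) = 19.47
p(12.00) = 11200.00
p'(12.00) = 4440.00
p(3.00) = -5.00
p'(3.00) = -6.00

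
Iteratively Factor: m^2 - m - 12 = (m + 3)*(m - 4)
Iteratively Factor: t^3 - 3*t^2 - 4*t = (t)*(t^2 - 3*t - 4) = t*(t + 1)*(t - 4)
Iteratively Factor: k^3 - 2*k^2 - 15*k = (k + 3)*(k^2 - 5*k) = k*(k + 3)*(k - 5)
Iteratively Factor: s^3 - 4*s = (s + 2)*(s^2 - 2*s) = s*(s + 2)*(s - 2)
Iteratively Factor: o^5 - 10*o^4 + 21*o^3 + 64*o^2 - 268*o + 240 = (o - 2)*(o^4 - 8*o^3 + 5*o^2 + 74*o - 120) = (o - 2)*(o + 3)*(o^3 - 11*o^2 + 38*o - 40) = (o - 2)^2*(o + 3)*(o^2 - 9*o + 20) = (o - 4)*(o - 2)^2*(o + 3)*(o - 5)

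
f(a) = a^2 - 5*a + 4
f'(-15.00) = -35.00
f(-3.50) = 33.75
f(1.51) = -1.27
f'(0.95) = -3.10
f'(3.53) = 2.06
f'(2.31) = -0.38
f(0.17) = 3.18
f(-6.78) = 83.87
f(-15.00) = 304.00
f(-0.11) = 4.56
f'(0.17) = -4.66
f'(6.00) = 7.00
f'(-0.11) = -5.22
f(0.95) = 0.15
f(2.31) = -2.21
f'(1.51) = -1.98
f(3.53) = -1.19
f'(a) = 2*a - 5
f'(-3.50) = -12.00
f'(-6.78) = -18.56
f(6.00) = 10.00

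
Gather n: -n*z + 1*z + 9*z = -n*z + 10*z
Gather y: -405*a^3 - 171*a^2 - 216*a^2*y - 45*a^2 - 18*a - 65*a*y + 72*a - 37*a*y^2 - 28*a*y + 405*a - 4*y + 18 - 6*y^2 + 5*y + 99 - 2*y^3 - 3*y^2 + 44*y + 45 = -405*a^3 - 216*a^2 + 459*a - 2*y^3 + y^2*(-37*a - 9) + y*(-216*a^2 - 93*a + 45) + 162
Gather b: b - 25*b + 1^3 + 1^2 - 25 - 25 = -24*b - 48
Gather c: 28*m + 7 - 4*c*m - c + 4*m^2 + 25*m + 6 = c*(-4*m - 1) + 4*m^2 + 53*m + 13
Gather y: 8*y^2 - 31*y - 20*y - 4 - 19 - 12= 8*y^2 - 51*y - 35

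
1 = 1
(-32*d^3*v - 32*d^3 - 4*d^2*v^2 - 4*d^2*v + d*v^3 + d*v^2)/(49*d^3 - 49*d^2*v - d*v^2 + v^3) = d*(-32*d^2*v - 32*d^2 - 4*d*v^2 - 4*d*v + v^3 + v^2)/(49*d^3 - 49*d^2*v - d*v^2 + v^3)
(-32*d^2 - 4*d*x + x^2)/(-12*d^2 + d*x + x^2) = (-8*d + x)/(-3*d + x)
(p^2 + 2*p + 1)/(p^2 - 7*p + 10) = (p^2 + 2*p + 1)/(p^2 - 7*p + 10)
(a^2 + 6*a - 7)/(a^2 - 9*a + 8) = (a + 7)/(a - 8)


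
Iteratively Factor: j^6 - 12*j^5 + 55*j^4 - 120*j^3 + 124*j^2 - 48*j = (j - 2)*(j^5 - 10*j^4 + 35*j^3 - 50*j^2 + 24*j) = (j - 2)*(j - 1)*(j^4 - 9*j^3 + 26*j^2 - 24*j) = (j - 2)^2*(j - 1)*(j^3 - 7*j^2 + 12*j) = j*(j - 2)^2*(j - 1)*(j^2 - 7*j + 12) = j*(j - 4)*(j - 2)^2*(j - 1)*(j - 3)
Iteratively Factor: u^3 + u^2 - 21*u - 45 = (u + 3)*(u^2 - 2*u - 15) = (u - 5)*(u + 3)*(u + 3)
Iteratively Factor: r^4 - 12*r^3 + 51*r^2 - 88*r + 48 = (r - 1)*(r^3 - 11*r^2 + 40*r - 48) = (r - 3)*(r - 1)*(r^2 - 8*r + 16) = (r - 4)*(r - 3)*(r - 1)*(r - 4)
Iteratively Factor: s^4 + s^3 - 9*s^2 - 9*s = (s - 3)*(s^3 + 4*s^2 + 3*s) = (s - 3)*(s + 1)*(s^2 + 3*s) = s*(s - 3)*(s + 1)*(s + 3)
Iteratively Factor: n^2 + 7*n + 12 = (n + 4)*(n + 3)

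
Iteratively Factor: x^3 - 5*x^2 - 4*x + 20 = (x - 5)*(x^2 - 4) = (x - 5)*(x - 2)*(x + 2)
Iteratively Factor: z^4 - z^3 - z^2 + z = (z + 1)*(z^3 - 2*z^2 + z) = (z - 1)*(z + 1)*(z^2 - z) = z*(z - 1)*(z + 1)*(z - 1)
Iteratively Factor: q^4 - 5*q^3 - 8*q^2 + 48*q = (q)*(q^3 - 5*q^2 - 8*q + 48) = q*(q - 4)*(q^2 - q - 12) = q*(q - 4)^2*(q + 3)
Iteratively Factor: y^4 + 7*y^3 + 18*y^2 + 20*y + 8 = (y + 2)*(y^3 + 5*y^2 + 8*y + 4) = (y + 2)^2*(y^2 + 3*y + 2) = (y + 1)*(y + 2)^2*(y + 2)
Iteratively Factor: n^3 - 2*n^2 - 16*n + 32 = (n - 4)*(n^2 + 2*n - 8) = (n - 4)*(n - 2)*(n + 4)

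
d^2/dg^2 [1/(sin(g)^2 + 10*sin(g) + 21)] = 2*(-2*sin(g)^4 - 15*sin(g)^3 - 5*sin(g)^2 + 135*sin(g) + 79)/(sin(g)^2 + 10*sin(g) + 21)^3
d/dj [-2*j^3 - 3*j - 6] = -6*j^2 - 3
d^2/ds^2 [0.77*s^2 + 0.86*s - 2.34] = 1.54000000000000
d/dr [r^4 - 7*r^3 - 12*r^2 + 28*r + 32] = 4*r^3 - 21*r^2 - 24*r + 28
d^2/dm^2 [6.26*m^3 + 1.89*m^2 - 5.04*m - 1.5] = 37.56*m + 3.78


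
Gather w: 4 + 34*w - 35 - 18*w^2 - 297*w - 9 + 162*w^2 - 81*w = 144*w^2 - 344*w - 40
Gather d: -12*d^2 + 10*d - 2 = -12*d^2 + 10*d - 2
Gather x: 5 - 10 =-5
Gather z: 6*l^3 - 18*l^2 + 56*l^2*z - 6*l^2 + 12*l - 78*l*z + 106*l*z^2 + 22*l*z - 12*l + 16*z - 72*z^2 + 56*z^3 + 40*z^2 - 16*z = 6*l^3 - 24*l^2 + 56*z^3 + z^2*(106*l - 32) + z*(56*l^2 - 56*l)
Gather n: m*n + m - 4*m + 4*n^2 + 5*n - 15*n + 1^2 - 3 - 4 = -3*m + 4*n^2 + n*(m - 10) - 6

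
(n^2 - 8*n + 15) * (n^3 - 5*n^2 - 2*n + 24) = n^5 - 13*n^4 + 53*n^3 - 35*n^2 - 222*n + 360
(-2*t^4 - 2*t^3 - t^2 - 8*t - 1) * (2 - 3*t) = 6*t^5 + 2*t^4 - t^3 + 22*t^2 - 13*t - 2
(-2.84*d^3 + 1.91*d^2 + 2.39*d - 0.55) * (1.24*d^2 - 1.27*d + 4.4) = -3.5216*d^5 + 5.9752*d^4 - 11.9581*d^3 + 4.6867*d^2 + 11.2145*d - 2.42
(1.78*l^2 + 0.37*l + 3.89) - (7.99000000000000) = 1.78*l^2 + 0.37*l - 4.1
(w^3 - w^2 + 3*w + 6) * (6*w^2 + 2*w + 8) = 6*w^5 - 4*w^4 + 24*w^3 + 34*w^2 + 36*w + 48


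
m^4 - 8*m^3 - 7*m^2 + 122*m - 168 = (m - 7)*(m - 3)*(m - 2)*(m + 4)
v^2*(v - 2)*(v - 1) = v^4 - 3*v^3 + 2*v^2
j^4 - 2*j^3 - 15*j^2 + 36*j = j*(j - 3)^2*(j + 4)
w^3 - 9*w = w*(w - 3)*(w + 3)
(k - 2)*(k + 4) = k^2 + 2*k - 8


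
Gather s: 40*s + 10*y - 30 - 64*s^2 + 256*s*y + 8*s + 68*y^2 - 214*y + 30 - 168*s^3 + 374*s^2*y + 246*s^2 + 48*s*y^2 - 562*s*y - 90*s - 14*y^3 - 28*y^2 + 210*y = -168*s^3 + s^2*(374*y + 182) + s*(48*y^2 - 306*y - 42) - 14*y^3 + 40*y^2 + 6*y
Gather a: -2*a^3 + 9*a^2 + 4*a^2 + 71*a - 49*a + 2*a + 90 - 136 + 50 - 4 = -2*a^3 + 13*a^2 + 24*a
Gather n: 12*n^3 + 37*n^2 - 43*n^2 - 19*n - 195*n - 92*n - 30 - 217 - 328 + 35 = 12*n^3 - 6*n^2 - 306*n - 540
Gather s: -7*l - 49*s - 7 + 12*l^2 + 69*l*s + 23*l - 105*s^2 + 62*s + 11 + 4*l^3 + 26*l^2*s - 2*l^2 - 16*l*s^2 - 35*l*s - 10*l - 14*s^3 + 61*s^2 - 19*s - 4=4*l^3 + 10*l^2 + 6*l - 14*s^3 + s^2*(-16*l - 44) + s*(26*l^2 + 34*l - 6)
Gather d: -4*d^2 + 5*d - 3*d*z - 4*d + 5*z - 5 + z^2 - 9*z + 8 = -4*d^2 + d*(1 - 3*z) + z^2 - 4*z + 3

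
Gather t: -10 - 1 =-11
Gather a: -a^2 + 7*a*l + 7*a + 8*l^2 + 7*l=-a^2 + a*(7*l + 7) + 8*l^2 + 7*l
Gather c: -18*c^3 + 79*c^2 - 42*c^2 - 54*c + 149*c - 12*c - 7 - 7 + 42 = -18*c^3 + 37*c^2 + 83*c + 28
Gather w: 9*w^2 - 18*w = 9*w^2 - 18*w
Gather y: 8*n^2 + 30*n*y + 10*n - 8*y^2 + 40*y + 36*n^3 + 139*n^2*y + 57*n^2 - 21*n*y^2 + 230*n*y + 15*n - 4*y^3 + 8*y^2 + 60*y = 36*n^3 + 65*n^2 - 21*n*y^2 + 25*n - 4*y^3 + y*(139*n^2 + 260*n + 100)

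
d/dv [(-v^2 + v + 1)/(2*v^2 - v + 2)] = (-v^2 - 8*v + 3)/(4*v^4 - 4*v^3 + 9*v^2 - 4*v + 4)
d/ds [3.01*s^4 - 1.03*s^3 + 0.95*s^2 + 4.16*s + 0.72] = 12.04*s^3 - 3.09*s^2 + 1.9*s + 4.16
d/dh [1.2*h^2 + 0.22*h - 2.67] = 2.4*h + 0.22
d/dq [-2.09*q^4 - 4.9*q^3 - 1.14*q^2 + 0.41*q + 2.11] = -8.36*q^3 - 14.7*q^2 - 2.28*q + 0.41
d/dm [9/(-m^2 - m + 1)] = 9*(2*m + 1)/(m^2 + m - 1)^2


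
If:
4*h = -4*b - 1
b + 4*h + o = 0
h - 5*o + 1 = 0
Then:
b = -17/64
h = 1/64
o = 13/64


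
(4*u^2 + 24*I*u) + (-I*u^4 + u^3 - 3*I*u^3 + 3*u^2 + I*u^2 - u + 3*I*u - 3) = -I*u^4 + u^3 - 3*I*u^3 + 7*u^2 + I*u^2 - u + 27*I*u - 3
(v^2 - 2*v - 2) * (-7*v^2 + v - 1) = -7*v^4 + 15*v^3 + 11*v^2 + 2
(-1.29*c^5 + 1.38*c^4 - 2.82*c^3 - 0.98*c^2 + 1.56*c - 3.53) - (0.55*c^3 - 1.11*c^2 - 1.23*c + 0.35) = -1.29*c^5 + 1.38*c^4 - 3.37*c^3 + 0.13*c^2 + 2.79*c - 3.88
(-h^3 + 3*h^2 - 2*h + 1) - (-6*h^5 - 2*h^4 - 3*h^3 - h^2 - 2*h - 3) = 6*h^5 + 2*h^4 + 2*h^3 + 4*h^2 + 4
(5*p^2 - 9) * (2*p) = 10*p^3 - 18*p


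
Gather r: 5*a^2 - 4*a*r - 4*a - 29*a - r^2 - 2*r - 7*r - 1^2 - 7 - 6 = 5*a^2 - 33*a - r^2 + r*(-4*a - 9) - 14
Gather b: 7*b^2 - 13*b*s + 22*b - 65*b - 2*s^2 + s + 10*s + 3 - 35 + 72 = 7*b^2 + b*(-13*s - 43) - 2*s^2 + 11*s + 40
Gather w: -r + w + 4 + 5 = -r + w + 9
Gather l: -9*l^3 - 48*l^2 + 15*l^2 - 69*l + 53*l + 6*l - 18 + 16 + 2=-9*l^3 - 33*l^2 - 10*l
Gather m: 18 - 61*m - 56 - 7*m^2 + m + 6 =-7*m^2 - 60*m - 32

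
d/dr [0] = 0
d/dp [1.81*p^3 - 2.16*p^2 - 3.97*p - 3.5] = 5.43*p^2 - 4.32*p - 3.97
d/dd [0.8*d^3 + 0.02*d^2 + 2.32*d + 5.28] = 2.4*d^2 + 0.04*d + 2.32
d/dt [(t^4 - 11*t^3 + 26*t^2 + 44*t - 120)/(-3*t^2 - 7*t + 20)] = 2*(-3*t^5 + 6*t^4 + 117*t^3 - 355*t^2 + 160*t + 20)/(9*t^4 + 42*t^3 - 71*t^2 - 280*t + 400)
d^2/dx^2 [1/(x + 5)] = 2/(x + 5)^3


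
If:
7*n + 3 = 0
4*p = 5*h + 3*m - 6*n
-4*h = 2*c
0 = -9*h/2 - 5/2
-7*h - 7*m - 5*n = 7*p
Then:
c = 10/9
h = -5/9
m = 179/343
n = -3/7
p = 1049/3087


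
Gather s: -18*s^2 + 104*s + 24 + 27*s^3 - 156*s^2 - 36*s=27*s^3 - 174*s^2 + 68*s + 24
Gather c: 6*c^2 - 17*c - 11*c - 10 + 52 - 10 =6*c^2 - 28*c + 32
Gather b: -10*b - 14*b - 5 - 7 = -24*b - 12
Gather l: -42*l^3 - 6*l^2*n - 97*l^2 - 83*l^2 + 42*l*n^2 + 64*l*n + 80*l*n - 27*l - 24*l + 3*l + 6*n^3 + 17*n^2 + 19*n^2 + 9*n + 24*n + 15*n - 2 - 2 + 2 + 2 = -42*l^3 + l^2*(-6*n - 180) + l*(42*n^2 + 144*n - 48) + 6*n^3 + 36*n^2 + 48*n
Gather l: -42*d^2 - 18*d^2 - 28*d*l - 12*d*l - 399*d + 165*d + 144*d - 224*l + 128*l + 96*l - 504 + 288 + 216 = -60*d^2 - 40*d*l - 90*d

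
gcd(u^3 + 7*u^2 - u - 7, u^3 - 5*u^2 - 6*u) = u + 1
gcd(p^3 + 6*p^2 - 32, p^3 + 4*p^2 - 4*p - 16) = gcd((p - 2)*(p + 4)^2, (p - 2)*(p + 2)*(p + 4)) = p^2 + 2*p - 8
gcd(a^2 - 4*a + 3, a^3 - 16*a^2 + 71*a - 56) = a - 1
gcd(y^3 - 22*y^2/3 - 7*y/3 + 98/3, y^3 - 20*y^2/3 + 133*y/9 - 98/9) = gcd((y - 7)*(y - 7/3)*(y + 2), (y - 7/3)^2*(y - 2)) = y - 7/3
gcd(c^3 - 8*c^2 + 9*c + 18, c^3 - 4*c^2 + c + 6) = c^2 - 2*c - 3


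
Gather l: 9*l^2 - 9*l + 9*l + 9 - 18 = 9*l^2 - 9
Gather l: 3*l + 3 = 3*l + 3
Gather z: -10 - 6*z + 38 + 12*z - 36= 6*z - 8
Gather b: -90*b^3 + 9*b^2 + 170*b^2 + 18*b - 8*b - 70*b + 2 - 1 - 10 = -90*b^3 + 179*b^2 - 60*b - 9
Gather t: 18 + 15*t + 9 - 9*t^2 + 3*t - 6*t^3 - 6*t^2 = -6*t^3 - 15*t^2 + 18*t + 27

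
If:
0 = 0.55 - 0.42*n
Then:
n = 1.31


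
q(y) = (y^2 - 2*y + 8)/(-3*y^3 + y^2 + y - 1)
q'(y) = (2*y - 2)/(-3*y^3 + y^2 + y - 1) + (y^2 - 2*y + 8)*(9*y^2 - 2*y - 1)/(-3*y^3 + y^2 + y - 1)^2 = (2*(1 - y)*(3*y^3 - y^2 - y + 1) - (-9*y^2 + 2*y + 1)*(y^2 - 2*y + 8))/(3*y^3 - y^2 - y + 1)^2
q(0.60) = -10.41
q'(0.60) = 16.89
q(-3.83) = 0.17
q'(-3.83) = 0.08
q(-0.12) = -7.50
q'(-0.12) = -2.26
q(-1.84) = 0.78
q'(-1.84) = 1.05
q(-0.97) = 6.37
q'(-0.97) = 32.75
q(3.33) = -0.13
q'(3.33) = 0.07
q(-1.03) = 4.82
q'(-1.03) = 20.37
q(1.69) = -0.68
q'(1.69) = 1.21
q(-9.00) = 0.05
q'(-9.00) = 0.01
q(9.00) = -0.03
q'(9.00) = 0.00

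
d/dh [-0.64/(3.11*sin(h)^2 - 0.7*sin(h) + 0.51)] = (3.9808*sin(h) - 0.448)*cos(h)/(3.11*sin(h)^2 - 0.7*sin(h) + 0.51)^2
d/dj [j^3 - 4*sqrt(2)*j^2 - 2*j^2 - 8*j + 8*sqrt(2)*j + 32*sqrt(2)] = 3*j^2 - 8*sqrt(2)*j - 4*j - 8 + 8*sqrt(2)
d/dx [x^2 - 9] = 2*x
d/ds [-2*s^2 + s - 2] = 1 - 4*s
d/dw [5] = 0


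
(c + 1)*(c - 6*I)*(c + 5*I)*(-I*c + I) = -I*c^4 - c^3 - 29*I*c^2 + c + 30*I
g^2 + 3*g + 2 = (g + 1)*(g + 2)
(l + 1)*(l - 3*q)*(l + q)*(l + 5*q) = l^4 + 3*l^3*q + l^3 - 13*l^2*q^2 + 3*l^2*q - 15*l*q^3 - 13*l*q^2 - 15*q^3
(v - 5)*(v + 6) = v^2 + v - 30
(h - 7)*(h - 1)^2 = h^3 - 9*h^2 + 15*h - 7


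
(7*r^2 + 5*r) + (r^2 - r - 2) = 8*r^2 + 4*r - 2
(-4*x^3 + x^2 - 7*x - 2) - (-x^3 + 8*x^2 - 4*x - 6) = -3*x^3 - 7*x^2 - 3*x + 4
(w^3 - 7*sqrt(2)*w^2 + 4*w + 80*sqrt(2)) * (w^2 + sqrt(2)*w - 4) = w^5 - 6*sqrt(2)*w^4 - 14*w^3 + 112*sqrt(2)*w^2 + 144*w - 320*sqrt(2)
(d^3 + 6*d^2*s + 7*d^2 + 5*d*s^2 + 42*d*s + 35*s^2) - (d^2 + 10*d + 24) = d^3 + 6*d^2*s + 6*d^2 + 5*d*s^2 + 42*d*s - 10*d + 35*s^2 - 24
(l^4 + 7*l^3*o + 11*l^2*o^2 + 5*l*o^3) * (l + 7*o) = l^5 + 14*l^4*o + 60*l^3*o^2 + 82*l^2*o^3 + 35*l*o^4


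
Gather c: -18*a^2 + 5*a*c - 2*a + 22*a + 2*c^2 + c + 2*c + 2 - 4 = -18*a^2 + 20*a + 2*c^2 + c*(5*a + 3) - 2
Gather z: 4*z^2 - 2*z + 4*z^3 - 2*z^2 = 4*z^3 + 2*z^2 - 2*z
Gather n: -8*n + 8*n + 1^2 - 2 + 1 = 0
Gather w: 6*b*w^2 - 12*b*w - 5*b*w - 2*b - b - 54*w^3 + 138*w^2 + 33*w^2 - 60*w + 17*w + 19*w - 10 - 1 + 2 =-3*b - 54*w^3 + w^2*(6*b + 171) + w*(-17*b - 24) - 9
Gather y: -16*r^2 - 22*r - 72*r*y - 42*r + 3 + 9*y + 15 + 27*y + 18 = -16*r^2 - 64*r + y*(36 - 72*r) + 36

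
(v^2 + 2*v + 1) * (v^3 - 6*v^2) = v^5 - 4*v^4 - 11*v^3 - 6*v^2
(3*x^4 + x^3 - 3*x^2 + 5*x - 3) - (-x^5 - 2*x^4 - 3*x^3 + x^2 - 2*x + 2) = x^5 + 5*x^4 + 4*x^3 - 4*x^2 + 7*x - 5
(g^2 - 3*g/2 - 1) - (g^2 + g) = -5*g/2 - 1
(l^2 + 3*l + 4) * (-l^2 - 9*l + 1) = -l^4 - 12*l^3 - 30*l^2 - 33*l + 4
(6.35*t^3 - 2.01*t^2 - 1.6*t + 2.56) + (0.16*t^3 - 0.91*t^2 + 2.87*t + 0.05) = 6.51*t^3 - 2.92*t^2 + 1.27*t + 2.61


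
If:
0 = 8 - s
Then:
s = 8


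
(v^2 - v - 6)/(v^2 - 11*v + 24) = (v + 2)/(v - 8)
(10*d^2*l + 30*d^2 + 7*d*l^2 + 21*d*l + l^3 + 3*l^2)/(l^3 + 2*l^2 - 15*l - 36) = (10*d^2 + 7*d*l + l^2)/(l^2 - l - 12)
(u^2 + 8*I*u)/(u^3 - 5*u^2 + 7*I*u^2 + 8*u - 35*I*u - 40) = u/(u^2 - u*(5 + I) + 5*I)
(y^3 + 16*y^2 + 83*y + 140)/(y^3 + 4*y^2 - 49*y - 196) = (y + 5)/(y - 7)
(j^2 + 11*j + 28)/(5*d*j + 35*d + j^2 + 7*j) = (j + 4)/(5*d + j)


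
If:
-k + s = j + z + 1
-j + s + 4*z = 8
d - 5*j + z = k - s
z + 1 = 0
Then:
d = 4*s - 47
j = s - 12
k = 12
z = -1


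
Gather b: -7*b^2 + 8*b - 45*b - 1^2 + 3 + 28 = -7*b^2 - 37*b + 30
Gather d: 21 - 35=-14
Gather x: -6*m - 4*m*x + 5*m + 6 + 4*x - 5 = -m + x*(4 - 4*m) + 1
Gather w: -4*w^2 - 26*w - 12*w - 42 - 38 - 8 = -4*w^2 - 38*w - 88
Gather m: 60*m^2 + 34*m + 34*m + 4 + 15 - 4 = 60*m^2 + 68*m + 15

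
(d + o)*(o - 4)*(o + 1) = d*o^2 - 3*d*o - 4*d + o^3 - 3*o^2 - 4*o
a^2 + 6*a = a*(a + 6)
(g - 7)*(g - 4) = g^2 - 11*g + 28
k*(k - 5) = k^2 - 5*k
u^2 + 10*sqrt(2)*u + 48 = (u + 4*sqrt(2))*(u + 6*sqrt(2))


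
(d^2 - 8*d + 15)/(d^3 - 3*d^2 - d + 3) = (d - 5)/(d^2 - 1)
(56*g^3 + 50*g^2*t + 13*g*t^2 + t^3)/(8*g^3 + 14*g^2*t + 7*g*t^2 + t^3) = (7*g + t)/(g + t)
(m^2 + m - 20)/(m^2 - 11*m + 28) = (m + 5)/(m - 7)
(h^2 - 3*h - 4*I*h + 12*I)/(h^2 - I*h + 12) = (h - 3)/(h + 3*I)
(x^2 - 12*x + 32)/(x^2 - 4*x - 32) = (x - 4)/(x + 4)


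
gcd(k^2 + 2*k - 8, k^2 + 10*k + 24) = k + 4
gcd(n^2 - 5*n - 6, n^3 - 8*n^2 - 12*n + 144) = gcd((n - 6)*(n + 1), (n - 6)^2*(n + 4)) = n - 6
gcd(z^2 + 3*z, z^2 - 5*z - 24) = z + 3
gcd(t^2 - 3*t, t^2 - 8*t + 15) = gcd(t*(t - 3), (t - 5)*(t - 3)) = t - 3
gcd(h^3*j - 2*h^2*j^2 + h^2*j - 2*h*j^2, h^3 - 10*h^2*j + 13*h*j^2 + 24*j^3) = 1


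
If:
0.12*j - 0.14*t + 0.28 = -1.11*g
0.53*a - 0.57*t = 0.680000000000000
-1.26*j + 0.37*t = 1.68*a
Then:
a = 1.07547169811321*t + 1.28301886792453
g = 0.249403041855872*t - 0.0673125956144824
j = -1.14031147050015*t - 1.71069182389937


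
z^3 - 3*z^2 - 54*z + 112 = (z - 8)*(z - 2)*(z + 7)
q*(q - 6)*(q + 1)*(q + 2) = q^4 - 3*q^3 - 16*q^2 - 12*q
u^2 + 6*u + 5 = (u + 1)*(u + 5)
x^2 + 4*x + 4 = (x + 2)^2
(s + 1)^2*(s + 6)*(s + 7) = s^4 + 15*s^3 + 69*s^2 + 97*s + 42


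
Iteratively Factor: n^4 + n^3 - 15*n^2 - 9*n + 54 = (n + 3)*(n^3 - 2*n^2 - 9*n + 18) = (n - 2)*(n + 3)*(n^2 - 9) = (n - 3)*(n - 2)*(n + 3)*(n + 3)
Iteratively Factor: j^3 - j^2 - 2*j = (j)*(j^2 - j - 2) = j*(j - 2)*(j + 1)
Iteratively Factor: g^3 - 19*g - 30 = (g - 5)*(g^2 + 5*g + 6) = (g - 5)*(g + 3)*(g + 2)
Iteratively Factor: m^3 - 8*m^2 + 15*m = (m - 5)*(m^2 - 3*m) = (m - 5)*(m - 3)*(m)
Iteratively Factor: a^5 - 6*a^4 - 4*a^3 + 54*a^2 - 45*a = (a)*(a^4 - 6*a^3 - 4*a^2 + 54*a - 45) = a*(a + 3)*(a^3 - 9*a^2 + 23*a - 15) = a*(a - 5)*(a + 3)*(a^2 - 4*a + 3) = a*(a - 5)*(a - 3)*(a + 3)*(a - 1)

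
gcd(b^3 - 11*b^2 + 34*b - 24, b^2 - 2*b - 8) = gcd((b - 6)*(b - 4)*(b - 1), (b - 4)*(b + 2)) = b - 4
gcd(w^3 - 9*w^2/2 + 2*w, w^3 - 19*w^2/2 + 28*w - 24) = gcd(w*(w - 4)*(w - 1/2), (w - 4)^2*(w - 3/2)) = w - 4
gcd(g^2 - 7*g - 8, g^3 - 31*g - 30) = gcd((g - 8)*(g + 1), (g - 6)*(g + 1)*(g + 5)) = g + 1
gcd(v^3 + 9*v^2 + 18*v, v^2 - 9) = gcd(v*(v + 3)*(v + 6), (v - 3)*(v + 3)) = v + 3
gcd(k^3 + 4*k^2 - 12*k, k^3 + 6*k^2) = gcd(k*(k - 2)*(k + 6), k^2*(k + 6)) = k^2 + 6*k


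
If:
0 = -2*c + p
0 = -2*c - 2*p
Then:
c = 0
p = 0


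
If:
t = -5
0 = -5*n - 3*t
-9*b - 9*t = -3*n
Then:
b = 6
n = 3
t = -5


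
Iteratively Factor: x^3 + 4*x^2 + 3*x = (x + 1)*(x^2 + 3*x) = (x + 1)*(x + 3)*(x)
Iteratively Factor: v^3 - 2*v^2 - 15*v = (v + 3)*(v^2 - 5*v) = (v - 5)*(v + 3)*(v)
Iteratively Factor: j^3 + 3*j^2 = (j)*(j^2 + 3*j) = j^2*(j + 3)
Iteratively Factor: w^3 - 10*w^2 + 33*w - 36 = (w - 4)*(w^2 - 6*w + 9) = (w - 4)*(w - 3)*(w - 3)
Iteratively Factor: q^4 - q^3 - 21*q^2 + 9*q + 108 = (q - 3)*(q^3 + 2*q^2 - 15*q - 36) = (q - 4)*(q - 3)*(q^2 + 6*q + 9) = (q - 4)*(q - 3)*(q + 3)*(q + 3)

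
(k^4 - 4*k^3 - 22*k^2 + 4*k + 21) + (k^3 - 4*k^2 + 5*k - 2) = k^4 - 3*k^3 - 26*k^2 + 9*k + 19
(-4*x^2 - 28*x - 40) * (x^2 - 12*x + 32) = -4*x^4 + 20*x^3 + 168*x^2 - 416*x - 1280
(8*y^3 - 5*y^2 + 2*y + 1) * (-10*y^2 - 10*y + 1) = -80*y^5 - 30*y^4 + 38*y^3 - 35*y^2 - 8*y + 1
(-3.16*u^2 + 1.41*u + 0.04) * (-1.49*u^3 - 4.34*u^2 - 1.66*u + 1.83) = 4.7084*u^5 + 11.6135*u^4 - 0.9334*u^3 - 8.297*u^2 + 2.5139*u + 0.0732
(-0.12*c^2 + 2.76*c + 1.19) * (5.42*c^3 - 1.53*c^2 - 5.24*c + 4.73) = -0.6504*c^5 + 15.1428*c^4 + 2.8558*c^3 - 16.8507*c^2 + 6.8192*c + 5.6287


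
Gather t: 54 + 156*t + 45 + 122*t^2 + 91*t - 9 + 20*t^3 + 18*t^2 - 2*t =20*t^3 + 140*t^2 + 245*t + 90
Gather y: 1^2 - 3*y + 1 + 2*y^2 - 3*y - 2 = 2*y^2 - 6*y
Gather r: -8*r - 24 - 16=-8*r - 40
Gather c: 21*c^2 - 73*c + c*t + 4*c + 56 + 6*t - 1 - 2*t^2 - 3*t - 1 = 21*c^2 + c*(t - 69) - 2*t^2 + 3*t + 54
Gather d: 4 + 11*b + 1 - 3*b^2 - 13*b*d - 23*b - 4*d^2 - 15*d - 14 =-3*b^2 - 12*b - 4*d^2 + d*(-13*b - 15) - 9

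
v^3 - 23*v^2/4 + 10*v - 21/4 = (v - 3)*(v - 7/4)*(v - 1)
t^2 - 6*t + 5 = (t - 5)*(t - 1)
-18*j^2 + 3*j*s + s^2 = (-3*j + s)*(6*j + s)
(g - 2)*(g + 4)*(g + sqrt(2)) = g^3 + sqrt(2)*g^2 + 2*g^2 - 8*g + 2*sqrt(2)*g - 8*sqrt(2)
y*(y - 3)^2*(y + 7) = y^4 + y^3 - 33*y^2 + 63*y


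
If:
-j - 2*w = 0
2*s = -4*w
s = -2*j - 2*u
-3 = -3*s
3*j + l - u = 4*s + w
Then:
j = 1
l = -1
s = 1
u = -3/2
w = -1/2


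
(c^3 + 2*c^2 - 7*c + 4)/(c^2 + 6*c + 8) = (c^2 - 2*c + 1)/(c + 2)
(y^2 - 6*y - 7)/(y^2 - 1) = (y - 7)/(y - 1)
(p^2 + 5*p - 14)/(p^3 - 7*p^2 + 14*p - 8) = (p + 7)/(p^2 - 5*p + 4)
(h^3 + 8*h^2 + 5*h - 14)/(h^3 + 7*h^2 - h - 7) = (h + 2)/(h + 1)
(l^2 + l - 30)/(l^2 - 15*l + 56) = (l^2 + l - 30)/(l^2 - 15*l + 56)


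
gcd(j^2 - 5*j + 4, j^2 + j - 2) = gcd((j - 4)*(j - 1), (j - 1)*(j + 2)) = j - 1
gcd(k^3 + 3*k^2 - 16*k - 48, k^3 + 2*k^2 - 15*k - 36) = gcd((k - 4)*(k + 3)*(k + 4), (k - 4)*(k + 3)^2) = k^2 - k - 12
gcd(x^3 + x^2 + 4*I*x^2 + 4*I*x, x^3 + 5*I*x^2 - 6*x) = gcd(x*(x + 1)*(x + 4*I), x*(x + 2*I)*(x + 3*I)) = x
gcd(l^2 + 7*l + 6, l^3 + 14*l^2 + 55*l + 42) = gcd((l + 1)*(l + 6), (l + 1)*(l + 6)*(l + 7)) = l^2 + 7*l + 6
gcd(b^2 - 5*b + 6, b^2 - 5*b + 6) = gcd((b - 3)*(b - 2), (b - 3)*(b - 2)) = b^2 - 5*b + 6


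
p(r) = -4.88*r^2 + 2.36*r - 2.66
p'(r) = 2.36 - 9.76*r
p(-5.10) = -141.62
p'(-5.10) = 52.14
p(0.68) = -3.31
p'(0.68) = -4.28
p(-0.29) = -3.75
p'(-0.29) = 5.19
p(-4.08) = -93.52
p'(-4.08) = 42.18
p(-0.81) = -7.77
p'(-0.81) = 10.27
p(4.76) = -102.00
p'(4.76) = -44.10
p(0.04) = -2.57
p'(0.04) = 1.97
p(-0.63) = -6.08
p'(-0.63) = 8.51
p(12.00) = -677.06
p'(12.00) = -114.76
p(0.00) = -2.66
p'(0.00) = 2.36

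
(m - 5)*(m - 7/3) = m^2 - 22*m/3 + 35/3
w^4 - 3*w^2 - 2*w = w*(w - 2)*(w + 1)^2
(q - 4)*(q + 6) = q^2 + 2*q - 24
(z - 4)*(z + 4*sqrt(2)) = z^2 - 4*z + 4*sqrt(2)*z - 16*sqrt(2)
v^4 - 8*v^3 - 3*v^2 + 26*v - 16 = (v - 8)*(v - 1)^2*(v + 2)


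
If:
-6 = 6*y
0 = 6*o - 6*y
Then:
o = -1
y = -1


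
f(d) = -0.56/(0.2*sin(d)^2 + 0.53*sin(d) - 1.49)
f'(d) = -0.56*(-0.4*sin(d)*cos(d) - 0.53*cos(d))/(0.2*sin(d)^2 + 0.53*sin(d) - 1.49)^2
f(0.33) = 0.43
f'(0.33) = 0.21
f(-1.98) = 0.31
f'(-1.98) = -0.01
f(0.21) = 0.41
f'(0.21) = 0.18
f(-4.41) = 0.70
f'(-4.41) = -0.24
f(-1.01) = 0.31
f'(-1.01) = 0.02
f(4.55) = 0.31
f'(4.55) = -0.00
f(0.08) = 0.39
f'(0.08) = 0.15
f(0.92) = 0.59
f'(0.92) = 0.32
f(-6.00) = 0.42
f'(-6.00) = 0.20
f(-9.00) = 0.33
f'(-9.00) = -0.07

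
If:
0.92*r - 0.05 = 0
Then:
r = 0.05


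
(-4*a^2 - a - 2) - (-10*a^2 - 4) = 6*a^2 - a + 2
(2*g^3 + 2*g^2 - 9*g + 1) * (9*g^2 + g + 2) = 18*g^5 + 20*g^4 - 75*g^3 + 4*g^2 - 17*g + 2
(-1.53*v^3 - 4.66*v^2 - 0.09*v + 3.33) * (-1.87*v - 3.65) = 2.8611*v^4 + 14.2987*v^3 + 17.1773*v^2 - 5.8986*v - 12.1545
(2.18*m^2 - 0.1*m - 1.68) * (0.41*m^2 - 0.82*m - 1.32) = 0.8938*m^4 - 1.8286*m^3 - 3.4844*m^2 + 1.5096*m + 2.2176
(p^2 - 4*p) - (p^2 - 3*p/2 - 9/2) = 9/2 - 5*p/2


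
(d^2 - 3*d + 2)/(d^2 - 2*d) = (d - 1)/d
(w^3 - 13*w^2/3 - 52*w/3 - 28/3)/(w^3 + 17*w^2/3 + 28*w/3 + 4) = (w - 7)/(w + 3)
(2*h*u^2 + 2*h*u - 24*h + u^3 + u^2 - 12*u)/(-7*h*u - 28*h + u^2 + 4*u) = (2*h*u - 6*h + u^2 - 3*u)/(-7*h + u)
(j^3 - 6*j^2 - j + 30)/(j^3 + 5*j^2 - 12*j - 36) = (j - 5)/(j + 6)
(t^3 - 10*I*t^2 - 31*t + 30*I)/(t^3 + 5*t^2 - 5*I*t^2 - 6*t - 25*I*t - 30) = (t - 5*I)/(t + 5)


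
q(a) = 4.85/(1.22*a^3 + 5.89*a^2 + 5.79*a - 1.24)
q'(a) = 4.85*(-3.66*a^2 - 11.78*a - 5.79)/(1.22*a^3 + 5.89*a^2 + 5.79*a - 1.24)^2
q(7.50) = 0.01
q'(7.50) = -0.00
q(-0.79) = -1.77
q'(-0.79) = 0.80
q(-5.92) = -0.06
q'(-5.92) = -0.05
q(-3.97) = -0.63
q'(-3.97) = -1.36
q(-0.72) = -1.73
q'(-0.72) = 0.49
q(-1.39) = -4.09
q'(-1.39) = 12.14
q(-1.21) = -2.72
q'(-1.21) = 4.73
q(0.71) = 0.77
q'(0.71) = -1.97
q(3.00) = 0.05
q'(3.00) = -0.03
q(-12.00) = -0.00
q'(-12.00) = -0.00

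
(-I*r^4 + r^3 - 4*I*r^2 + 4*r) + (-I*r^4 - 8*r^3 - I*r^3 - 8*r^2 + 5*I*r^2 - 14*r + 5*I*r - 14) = -2*I*r^4 - 7*r^3 - I*r^3 - 8*r^2 + I*r^2 - 10*r + 5*I*r - 14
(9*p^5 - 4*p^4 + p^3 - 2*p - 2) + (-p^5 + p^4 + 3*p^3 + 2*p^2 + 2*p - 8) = 8*p^5 - 3*p^4 + 4*p^3 + 2*p^2 - 10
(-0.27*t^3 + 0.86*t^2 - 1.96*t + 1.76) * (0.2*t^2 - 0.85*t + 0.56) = -0.054*t^5 + 0.4015*t^4 - 1.2742*t^3 + 2.4996*t^2 - 2.5936*t + 0.9856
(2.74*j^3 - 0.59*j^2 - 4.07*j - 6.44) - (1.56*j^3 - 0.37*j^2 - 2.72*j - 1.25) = 1.18*j^3 - 0.22*j^2 - 1.35*j - 5.19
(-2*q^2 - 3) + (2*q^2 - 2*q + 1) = -2*q - 2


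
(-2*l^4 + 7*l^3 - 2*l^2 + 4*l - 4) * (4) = -8*l^4 + 28*l^3 - 8*l^2 + 16*l - 16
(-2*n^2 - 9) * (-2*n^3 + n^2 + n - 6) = 4*n^5 - 2*n^4 + 16*n^3 + 3*n^2 - 9*n + 54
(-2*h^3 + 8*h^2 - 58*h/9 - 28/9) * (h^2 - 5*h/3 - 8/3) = -2*h^5 + 34*h^4/3 - 130*h^3/9 - 370*h^2/27 + 604*h/27 + 224/27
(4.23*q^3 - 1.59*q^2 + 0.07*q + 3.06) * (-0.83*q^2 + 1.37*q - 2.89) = -3.5109*q^5 + 7.1148*q^4 - 14.4611*q^3 + 2.1512*q^2 + 3.9899*q - 8.8434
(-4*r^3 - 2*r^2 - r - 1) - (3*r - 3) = -4*r^3 - 2*r^2 - 4*r + 2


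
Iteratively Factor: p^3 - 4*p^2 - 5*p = (p)*(p^2 - 4*p - 5) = p*(p - 5)*(p + 1)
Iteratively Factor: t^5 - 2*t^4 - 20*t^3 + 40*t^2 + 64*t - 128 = (t + 2)*(t^4 - 4*t^3 - 12*t^2 + 64*t - 64) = (t - 4)*(t + 2)*(t^3 - 12*t + 16) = (t - 4)*(t - 2)*(t + 2)*(t^2 + 2*t - 8) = (t - 4)*(t - 2)^2*(t + 2)*(t + 4)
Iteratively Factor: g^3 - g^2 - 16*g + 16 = (g - 1)*(g^2 - 16) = (g - 1)*(g + 4)*(g - 4)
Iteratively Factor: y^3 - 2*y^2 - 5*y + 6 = (y - 3)*(y^2 + y - 2) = (y - 3)*(y + 2)*(y - 1)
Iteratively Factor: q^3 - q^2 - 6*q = (q + 2)*(q^2 - 3*q) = q*(q + 2)*(q - 3)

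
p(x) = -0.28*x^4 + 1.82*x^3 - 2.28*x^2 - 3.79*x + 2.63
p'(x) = -1.12*x^3 + 5.46*x^2 - 4.56*x - 3.79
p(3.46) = -2.52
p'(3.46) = -0.60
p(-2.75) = -58.05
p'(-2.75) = 73.33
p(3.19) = -2.58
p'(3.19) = 0.87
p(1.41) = -3.25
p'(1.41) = -2.50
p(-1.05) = 1.65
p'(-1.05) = 8.31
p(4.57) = -10.73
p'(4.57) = -17.49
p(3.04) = -2.74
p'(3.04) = 1.34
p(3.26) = -2.53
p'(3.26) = 0.57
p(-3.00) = -78.34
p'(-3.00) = 89.27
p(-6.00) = -812.71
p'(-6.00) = 462.05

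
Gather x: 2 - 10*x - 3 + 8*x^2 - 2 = 8*x^2 - 10*x - 3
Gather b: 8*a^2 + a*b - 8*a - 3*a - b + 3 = 8*a^2 - 11*a + b*(a - 1) + 3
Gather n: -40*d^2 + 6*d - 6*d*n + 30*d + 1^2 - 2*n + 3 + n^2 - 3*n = -40*d^2 + 36*d + n^2 + n*(-6*d - 5) + 4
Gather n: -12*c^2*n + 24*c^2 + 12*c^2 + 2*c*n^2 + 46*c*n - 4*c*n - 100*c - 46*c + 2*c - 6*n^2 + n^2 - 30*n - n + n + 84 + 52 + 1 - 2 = 36*c^2 - 144*c + n^2*(2*c - 5) + n*(-12*c^2 + 42*c - 30) + 135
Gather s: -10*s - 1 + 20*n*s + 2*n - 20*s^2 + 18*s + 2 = 2*n - 20*s^2 + s*(20*n + 8) + 1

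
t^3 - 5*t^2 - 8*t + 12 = (t - 6)*(t - 1)*(t + 2)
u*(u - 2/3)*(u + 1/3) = u^3 - u^2/3 - 2*u/9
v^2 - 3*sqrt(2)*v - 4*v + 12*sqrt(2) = (v - 4)*(v - 3*sqrt(2))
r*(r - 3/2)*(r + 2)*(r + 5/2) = r^4 + 3*r^3 - 7*r^2/4 - 15*r/2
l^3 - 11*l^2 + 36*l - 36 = (l - 6)*(l - 3)*(l - 2)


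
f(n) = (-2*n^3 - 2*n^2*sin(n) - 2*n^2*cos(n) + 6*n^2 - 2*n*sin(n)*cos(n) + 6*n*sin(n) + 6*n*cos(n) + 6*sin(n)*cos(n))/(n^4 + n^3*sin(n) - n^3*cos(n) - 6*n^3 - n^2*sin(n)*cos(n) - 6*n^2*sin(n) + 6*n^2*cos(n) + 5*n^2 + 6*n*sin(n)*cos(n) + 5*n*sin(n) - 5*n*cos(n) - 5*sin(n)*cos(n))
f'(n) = (-2*n^3 - 2*n^2*sin(n) - 2*n^2*cos(n) + 6*n^2 - 2*n*sin(n)*cos(n) + 6*n*sin(n) + 6*n*cos(n) + 6*sin(n)*cos(n))*(-n^3*sin(n) - n^3*cos(n) - 4*n^3 - n^2*sin(n)^2 + 3*n^2*sin(n) + n^2*cos(n)^2 + 9*n^2*cos(n) + 18*n^2 + 6*n*sin(n)^2 + 2*n*sin(n)*cos(n) + 7*n*sin(n) - 6*n*cos(n)^2 - 17*n*cos(n) - 10*n - 5*sin(n)^2 - 6*sin(n)*cos(n) - 5*sin(n) + 5*cos(n)^2 + 5*cos(n))/(n^4 + n^3*sin(n) - n^3*cos(n) - 6*n^3 - n^2*sin(n)*cos(n) - 6*n^2*sin(n) + 6*n^2*cos(n) + 5*n^2 + 6*n*sin(n)*cos(n) + 5*n*sin(n) - 5*n*cos(n) - 5*sin(n)*cos(n))^2 + (2*n^2*sin(n) - 2*n^2*cos(n) - 6*n^2 + 2*n*sin(n)^2 - 10*n*sin(n) - 2*n*cos(n)^2 + 2*n*cos(n) + 12*n - 6*sin(n)^2 - 2*sin(n)*cos(n) + 6*sin(n) + 6*cos(n)^2 + 6*cos(n))/(n^4 + n^3*sin(n) - n^3*cos(n) - 6*n^3 - n^2*sin(n)*cos(n) - 6*n^2*sin(n) + 6*n^2*cos(n) + 5*n^2 + 6*n*sin(n)*cos(n) + 5*n*sin(n) - 5*n*cos(n) - 5*sin(n)*cos(n))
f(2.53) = -0.13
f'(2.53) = 0.33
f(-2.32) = 0.80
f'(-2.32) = -0.13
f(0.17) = -2.00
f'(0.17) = -6.42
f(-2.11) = 0.76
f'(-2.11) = -0.27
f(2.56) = -0.12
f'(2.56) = 0.32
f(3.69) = 0.24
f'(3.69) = 0.56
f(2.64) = -0.09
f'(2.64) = 0.29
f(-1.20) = 0.33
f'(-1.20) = -0.62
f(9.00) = -0.31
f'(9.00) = 0.09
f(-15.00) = 0.12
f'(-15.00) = 0.00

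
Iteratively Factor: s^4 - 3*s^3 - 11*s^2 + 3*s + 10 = (s + 2)*(s^3 - 5*s^2 - s + 5) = (s - 1)*(s + 2)*(s^2 - 4*s - 5) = (s - 1)*(s + 1)*(s + 2)*(s - 5)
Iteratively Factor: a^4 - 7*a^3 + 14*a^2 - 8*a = (a - 4)*(a^3 - 3*a^2 + 2*a) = (a - 4)*(a - 1)*(a^2 - 2*a) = (a - 4)*(a - 2)*(a - 1)*(a)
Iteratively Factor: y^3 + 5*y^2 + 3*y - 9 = (y + 3)*(y^2 + 2*y - 3) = (y + 3)^2*(y - 1)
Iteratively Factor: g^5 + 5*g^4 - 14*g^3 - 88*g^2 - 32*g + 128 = (g + 4)*(g^4 + g^3 - 18*g^2 - 16*g + 32) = (g - 1)*(g + 4)*(g^3 + 2*g^2 - 16*g - 32) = (g - 4)*(g - 1)*(g + 4)*(g^2 + 6*g + 8) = (g - 4)*(g - 1)*(g + 4)^2*(g + 2)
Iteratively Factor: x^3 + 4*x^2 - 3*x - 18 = (x + 3)*(x^2 + x - 6) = (x + 3)^2*(x - 2)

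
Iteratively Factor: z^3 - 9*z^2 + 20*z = (z)*(z^2 - 9*z + 20) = z*(z - 4)*(z - 5)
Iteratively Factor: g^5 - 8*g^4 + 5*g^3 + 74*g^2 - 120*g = (g + 3)*(g^4 - 11*g^3 + 38*g^2 - 40*g) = (g - 2)*(g + 3)*(g^3 - 9*g^2 + 20*g) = (g - 4)*(g - 2)*(g + 3)*(g^2 - 5*g) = g*(g - 4)*(g - 2)*(g + 3)*(g - 5)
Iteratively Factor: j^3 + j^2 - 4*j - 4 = (j + 2)*(j^2 - j - 2) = (j - 2)*(j + 2)*(j + 1)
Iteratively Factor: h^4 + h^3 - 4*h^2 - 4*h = (h)*(h^3 + h^2 - 4*h - 4) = h*(h - 2)*(h^2 + 3*h + 2) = h*(h - 2)*(h + 1)*(h + 2)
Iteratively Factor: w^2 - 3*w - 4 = (w - 4)*(w + 1)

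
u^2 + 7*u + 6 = (u + 1)*(u + 6)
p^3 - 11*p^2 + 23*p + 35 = (p - 7)*(p - 5)*(p + 1)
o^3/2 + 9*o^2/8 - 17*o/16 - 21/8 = (o/2 + 1)*(o - 3/2)*(o + 7/4)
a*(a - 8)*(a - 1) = a^3 - 9*a^2 + 8*a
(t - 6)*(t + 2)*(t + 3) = t^3 - t^2 - 24*t - 36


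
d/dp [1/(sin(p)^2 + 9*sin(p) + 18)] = -(2*sin(p) + 9)*cos(p)/(sin(p)^2 + 9*sin(p) + 18)^2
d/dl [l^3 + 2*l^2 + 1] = l*(3*l + 4)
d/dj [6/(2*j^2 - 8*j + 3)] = 24*(2 - j)/(2*j^2 - 8*j + 3)^2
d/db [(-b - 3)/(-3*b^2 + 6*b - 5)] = (3*b^2 - 6*b - 6*(b - 1)*(b + 3) + 5)/(3*b^2 - 6*b + 5)^2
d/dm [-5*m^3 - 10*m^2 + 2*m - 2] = -15*m^2 - 20*m + 2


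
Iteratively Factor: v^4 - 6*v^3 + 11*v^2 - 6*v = (v - 1)*(v^3 - 5*v^2 + 6*v) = v*(v - 1)*(v^2 - 5*v + 6) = v*(v - 2)*(v - 1)*(v - 3)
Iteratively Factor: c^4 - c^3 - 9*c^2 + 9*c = (c - 3)*(c^3 + 2*c^2 - 3*c) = (c - 3)*(c + 3)*(c^2 - c) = c*(c - 3)*(c + 3)*(c - 1)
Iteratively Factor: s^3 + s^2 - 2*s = (s - 1)*(s^2 + 2*s) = s*(s - 1)*(s + 2)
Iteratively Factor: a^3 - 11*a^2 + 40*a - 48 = (a - 4)*(a^2 - 7*a + 12) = (a - 4)^2*(a - 3)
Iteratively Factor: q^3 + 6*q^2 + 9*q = (q + 3)*(q^2 + 3*q) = (q + 3)^2*(q)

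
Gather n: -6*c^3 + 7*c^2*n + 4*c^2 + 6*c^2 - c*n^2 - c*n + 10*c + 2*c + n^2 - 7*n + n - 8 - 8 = -6*c^3 + 10*c^2 + 12*c + n^2*(1 - c) + n*(7*c^2 - c - 6) - 16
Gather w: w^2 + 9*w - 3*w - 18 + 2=w^2 + 6*w - 16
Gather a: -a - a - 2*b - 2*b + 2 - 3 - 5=-2*a - 4*b - 6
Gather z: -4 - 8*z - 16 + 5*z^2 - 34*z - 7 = 5*z^2 - 42*z - 27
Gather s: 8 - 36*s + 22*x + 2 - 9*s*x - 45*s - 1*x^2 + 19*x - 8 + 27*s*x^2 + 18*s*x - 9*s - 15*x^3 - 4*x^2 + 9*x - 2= s*(27*x^2 + 9*x - 90) - 15*x^3 - 5*x^2 + 50*x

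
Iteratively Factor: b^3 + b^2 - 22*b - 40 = (b - 5)*(b^2 + 6*b + 8) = (b - 5)*(b + 2)*(b + 4)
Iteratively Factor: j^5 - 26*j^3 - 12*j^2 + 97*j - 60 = (j - 5)*(j^4 + 5*j^3 - j^2 - 17*j + 12) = (j - 5)*(j + 3)*(j^3 + 2*j^2 - 7*j + 4) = (j - 5)*(j - 1)*(j + 3)*(j^2 + 3*j - 4) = (j - 5)*(j - 1)^2*(j + 3)*(j + 4)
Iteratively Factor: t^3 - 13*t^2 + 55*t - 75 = (t - 5)*(t^2 - 8*t + 15) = (t - 5)*(t - 3)*(t - 5)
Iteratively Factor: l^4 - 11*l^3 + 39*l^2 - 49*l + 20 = (l - 4)*(l^3 - 7*l^2 + 11*l - 5) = (l - 4)*(l - 1)*(l^2 - 6*l + 5) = (l - 5)*(l - 4)*(l - 1)*(l - 1)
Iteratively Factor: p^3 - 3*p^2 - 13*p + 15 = (p - 5)*(p^2 + 2*p - 3) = (p - 5)*(p + 3)*(p - 1)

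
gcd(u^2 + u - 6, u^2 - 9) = u + 3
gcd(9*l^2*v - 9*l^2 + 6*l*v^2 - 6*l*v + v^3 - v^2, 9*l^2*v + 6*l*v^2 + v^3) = 9*l^2 + 6*l*v + v^2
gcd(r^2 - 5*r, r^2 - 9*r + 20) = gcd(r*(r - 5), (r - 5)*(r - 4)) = r - 5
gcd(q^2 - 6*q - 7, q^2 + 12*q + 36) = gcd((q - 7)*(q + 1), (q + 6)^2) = 1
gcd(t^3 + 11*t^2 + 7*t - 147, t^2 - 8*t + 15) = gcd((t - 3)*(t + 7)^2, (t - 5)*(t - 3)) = t - 3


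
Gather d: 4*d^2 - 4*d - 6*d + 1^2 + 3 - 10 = 4*d^2 - 10*d - 6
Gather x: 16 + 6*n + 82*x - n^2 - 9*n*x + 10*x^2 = -n^2 + 6*n + 10*x^2 + x*(82 - 9*n) + 16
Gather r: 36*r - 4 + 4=36*r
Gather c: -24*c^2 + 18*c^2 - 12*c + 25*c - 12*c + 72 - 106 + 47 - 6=-6*c^2 + c + 7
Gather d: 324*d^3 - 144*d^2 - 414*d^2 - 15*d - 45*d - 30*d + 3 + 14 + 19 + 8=324*d^3 - 558*d^2 - 90*d + 44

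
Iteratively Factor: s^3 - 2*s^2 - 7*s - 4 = (s + 1)*(s^2 - 3*s - 4) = (s + 1)^2*(s - 4)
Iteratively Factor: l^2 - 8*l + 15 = (l - 3)*(l - 5)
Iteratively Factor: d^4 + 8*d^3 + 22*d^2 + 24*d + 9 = (d + 1)*(d^3 + 7*d^2 + 15*d + 9) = (d + 1)*(d + 3)*(d^2 + 4*d + 3) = (d + 1)^2*(d + 3)*(d + 3)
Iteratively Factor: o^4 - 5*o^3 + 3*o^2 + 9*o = (o + 1)*(o^3 - 6*o^2 + 9*o) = o*(o + 1)*(o^2 - 6*o + 9) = o*(o - 3)*(o + 1)*(o - 3)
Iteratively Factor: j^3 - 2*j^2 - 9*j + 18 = (j + 3)*(j^2 - 5*j + 6) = (j - 3)*(j + 3)*(j - 2)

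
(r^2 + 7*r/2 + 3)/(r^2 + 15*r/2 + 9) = (r + 2)/(r + 6)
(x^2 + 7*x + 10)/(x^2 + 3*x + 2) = (x + 5)/(x + 1)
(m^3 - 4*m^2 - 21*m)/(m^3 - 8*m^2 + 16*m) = (m^2 - 4*m - 21)/(m^2 - 8*m + 16)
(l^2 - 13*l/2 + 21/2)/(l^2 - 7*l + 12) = (l - 7/2)/(l - 4)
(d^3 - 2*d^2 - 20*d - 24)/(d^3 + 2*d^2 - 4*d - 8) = (d - 6)/(d - 2)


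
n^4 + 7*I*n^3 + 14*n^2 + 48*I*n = n*(n - 3*I)*(n + 2*I)*(n + 8*I)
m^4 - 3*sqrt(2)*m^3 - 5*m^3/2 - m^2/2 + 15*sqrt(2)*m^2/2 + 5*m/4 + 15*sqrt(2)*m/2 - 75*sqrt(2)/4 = (m - 5/2)*(m - 5*sqrt(2)/2)*(m - 3*sqrt(2)/2)*(m + sqrt(2))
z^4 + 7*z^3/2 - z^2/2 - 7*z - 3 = (z + 1/2)*(z + 3)*(z - sqrt(2))*(z + sqrt(2))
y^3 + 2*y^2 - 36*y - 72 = (y - 6)*(y + 2)*(y + 6)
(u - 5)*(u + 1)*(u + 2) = u^3 - 2*u^2 - 13*u - 10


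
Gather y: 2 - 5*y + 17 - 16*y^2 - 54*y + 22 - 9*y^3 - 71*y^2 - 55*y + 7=-9*y^3 - 87*y^2 - 114*y + 48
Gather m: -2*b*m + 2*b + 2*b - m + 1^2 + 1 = 4*b + m*(-2*b - 1) + 2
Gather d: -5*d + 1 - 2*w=-5*d - 2*w + 1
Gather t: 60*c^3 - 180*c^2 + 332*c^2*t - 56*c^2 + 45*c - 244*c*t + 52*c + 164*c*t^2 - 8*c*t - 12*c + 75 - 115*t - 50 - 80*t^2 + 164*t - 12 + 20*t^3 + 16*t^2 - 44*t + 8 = 60*c^3 - 236*c^2 + 85*c + 20*t^3 + t^2*(164*c - 64) + t*(332*c^2 - 252*c + 5) + 21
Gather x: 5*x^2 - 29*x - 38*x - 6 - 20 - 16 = 5*x^2 - 67*x - 42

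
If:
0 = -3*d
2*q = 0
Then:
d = 0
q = 0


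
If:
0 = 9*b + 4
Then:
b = -4/9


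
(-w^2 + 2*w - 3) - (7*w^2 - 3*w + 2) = -8*w^2 + 5*w - 5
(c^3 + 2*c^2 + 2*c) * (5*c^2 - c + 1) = 5*c^5 + 9*c^4 + 9*c^3 + 2*c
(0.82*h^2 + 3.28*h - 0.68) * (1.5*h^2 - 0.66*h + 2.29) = 1.23*h^4 + 4.3788*h^3 - 1.307*h^2 + 7.96*h - 1.5572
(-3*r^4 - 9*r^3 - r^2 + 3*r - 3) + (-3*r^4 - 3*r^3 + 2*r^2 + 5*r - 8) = -6*r^4 - 12*r^3 + r^2 + 8*r - 11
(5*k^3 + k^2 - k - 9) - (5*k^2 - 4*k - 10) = 5*k^3 - 4*k^2 + 3*k + 1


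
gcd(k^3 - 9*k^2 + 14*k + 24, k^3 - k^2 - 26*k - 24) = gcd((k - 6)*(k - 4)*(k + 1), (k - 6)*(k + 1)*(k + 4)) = k^2 - 5*k - 6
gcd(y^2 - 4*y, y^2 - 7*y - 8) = 1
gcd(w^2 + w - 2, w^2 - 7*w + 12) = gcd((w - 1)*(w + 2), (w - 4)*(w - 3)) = 1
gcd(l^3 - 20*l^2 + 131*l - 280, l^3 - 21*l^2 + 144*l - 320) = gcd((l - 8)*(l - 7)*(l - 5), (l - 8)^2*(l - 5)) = l^2 - 13*l + 40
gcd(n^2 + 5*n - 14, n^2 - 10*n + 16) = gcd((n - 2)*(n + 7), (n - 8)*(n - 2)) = n - 2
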